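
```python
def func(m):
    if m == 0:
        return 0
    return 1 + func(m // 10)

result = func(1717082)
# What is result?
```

Count of digits of 1717082: 7

Answer: 7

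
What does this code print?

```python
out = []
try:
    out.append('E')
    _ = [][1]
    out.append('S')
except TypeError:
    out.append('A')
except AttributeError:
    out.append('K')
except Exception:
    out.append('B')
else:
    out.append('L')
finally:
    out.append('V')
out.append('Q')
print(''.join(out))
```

Execution trace: 'E' (try body) → 'B' (except Exception) → 'V' (finally) → 'Q' (after the try/except). Output: EBVQ

Answer: EBVQ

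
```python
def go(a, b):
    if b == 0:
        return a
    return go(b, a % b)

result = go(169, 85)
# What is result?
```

go(169, 85) -> go(85, 84) -> go(84, 1) -> go(1, 0) -> 1

Answer: 1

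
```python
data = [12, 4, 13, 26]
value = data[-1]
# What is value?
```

Trace:
`data = [12, 4, 13, 26]` → data = [12, 4, 13, 26]
`value = data[-1]` → value = 26
So value = 26

Answer: 26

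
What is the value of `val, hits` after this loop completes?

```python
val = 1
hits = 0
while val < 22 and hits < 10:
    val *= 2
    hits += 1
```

Double until >= 22 or 10 iterations
`val, hits` takes the values: (1, 0) → (2, 0) → (2, 1) → (4, 1) → (4, 2) → (8, 2) → (8, 3) → (16, 3) → (16, 4) → (32, 4) → (32, 5)

Answer: 32, 5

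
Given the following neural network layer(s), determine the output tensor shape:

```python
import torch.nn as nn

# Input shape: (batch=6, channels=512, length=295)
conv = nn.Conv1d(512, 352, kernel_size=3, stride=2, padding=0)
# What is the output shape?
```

Input: (6, 512, 295) -> Output: (6, 352, 147)

Answer: (6, 352, 147)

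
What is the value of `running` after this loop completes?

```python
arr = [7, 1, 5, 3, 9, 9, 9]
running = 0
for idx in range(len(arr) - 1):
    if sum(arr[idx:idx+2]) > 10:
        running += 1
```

Count windows with sum > 10
`running` takes the values: 0 → 1 → 2 → 3

Answer: 3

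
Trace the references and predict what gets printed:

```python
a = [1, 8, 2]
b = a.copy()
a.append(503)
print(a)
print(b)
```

Key concept: list.copy() creates independent copy.
Step by step:
`a = [1, 8, 2]` → a = [1, 8, 2]
`b = a.copy()` → b = [1, 8, 2]
`a.append(503)` → a = [1, 8, 2, 503]
`print(a)` → prints [1, 8, 2, 503]
`print(b)` → prints [1, 8, 2]

Answer:
[1, 8, 2, 503]
[1, 8, 2]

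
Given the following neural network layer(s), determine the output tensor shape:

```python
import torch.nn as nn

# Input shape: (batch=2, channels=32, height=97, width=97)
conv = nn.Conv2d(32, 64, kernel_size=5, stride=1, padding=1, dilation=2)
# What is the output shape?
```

Input: (2, 32, 97, 97) -> Output: (2, 64, 91, 91)

Answer: (2, 64, 91, 91)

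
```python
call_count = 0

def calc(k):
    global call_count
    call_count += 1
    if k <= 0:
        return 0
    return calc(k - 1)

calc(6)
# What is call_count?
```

Linear recursion stepping by 1: 7 calls from k=6 down to ≤0.

Answer: 7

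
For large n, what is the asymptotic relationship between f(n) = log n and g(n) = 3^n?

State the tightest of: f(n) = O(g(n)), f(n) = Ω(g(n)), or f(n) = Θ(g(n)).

log n vs 3^n: f(n) = O(g(n)) but not Ω(g(n)) — 3^n grows strictly faster than log n.

Answer: f(n) = O(g(n)) but not Ω(g(n)) — 3^n grows strictly faster than log n.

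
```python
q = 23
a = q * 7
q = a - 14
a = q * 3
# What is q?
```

Trace:
`q = 23` → q = 23
`a = q * 7` → a = 161
`q = a - 14` → q = 147
`a = q * 3` → a = 441
So q = 147

Answer: 147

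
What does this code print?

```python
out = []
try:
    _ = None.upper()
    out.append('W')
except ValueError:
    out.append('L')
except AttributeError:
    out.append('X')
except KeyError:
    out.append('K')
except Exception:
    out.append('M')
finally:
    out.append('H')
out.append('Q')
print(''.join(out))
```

Execution trace: 'X' (except AttributeError) → 'H' (finally) → 'Q' (after the try/except). Output: XHQ

Answer: XHQ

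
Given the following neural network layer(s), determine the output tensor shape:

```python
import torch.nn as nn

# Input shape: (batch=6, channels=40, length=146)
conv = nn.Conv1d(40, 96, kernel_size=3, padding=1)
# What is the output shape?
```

Input: (6, 40, 146) -> Output: (6, 96, 146)

Answer: (6, 96, 146)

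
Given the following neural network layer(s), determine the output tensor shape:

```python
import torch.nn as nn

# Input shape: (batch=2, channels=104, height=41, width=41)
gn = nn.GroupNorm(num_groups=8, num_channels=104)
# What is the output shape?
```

Input: (2, 104, 41, 41) -> Output: (2, 104, 41, 41)

Answer: (2, 104, 41, 41)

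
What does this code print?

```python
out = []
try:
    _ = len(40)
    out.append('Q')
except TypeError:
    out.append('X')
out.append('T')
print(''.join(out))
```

Execution trace: 'X' (except TypeError) → 'T' (after the try/except). Output: XT

Answer: XT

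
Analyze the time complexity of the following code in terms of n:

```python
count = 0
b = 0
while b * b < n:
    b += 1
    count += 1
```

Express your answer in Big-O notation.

Each loop level contributes: √n. Multiplying the contributions gives O(√n).

Answer: O(√n)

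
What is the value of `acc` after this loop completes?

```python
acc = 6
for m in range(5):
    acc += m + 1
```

Start at 6, add 1 to 5 = 21
`acc` takes the values: 6 → 7 → 9 → 12 → 16 → 21

Answer: 21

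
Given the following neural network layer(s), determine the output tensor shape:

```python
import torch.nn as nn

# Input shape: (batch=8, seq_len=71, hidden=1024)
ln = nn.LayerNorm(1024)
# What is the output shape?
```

Input: (8, 71, 1024) -> Output: (8, 71, 1024)

Answer: (8, 71, 1024)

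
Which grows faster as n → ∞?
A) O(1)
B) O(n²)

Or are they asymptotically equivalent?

O(1) vs O(n²): Higher order terms dominate.

Answer: B) O(n²) grows faster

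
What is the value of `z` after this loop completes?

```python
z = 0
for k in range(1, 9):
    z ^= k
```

XOR of 1 to 8
`z` takes the values: 0 → 1 → 3 → 0 → 4 → 1 → 7 → 0 → 8

Answer: 8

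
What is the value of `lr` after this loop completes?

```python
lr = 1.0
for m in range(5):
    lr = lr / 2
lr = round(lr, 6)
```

Halving LR 5 times: 1 / 2^5
`lr` takes the values: 1.0 → 0.5 → 0.25 → 0.125 → 0.0625 → 0.03125

Answer: 0.03125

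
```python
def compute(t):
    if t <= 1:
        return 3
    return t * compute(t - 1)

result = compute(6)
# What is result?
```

compute(6) = 6 * 5 * 4 * 3 * 2 * 3 = 2160

Answer: 2160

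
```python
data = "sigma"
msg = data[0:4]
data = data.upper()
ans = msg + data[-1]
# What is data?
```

Trace:
`data = "sigma"` → data = 'sigma'
`msg = data[0:4]` → msg = 'sigm'
`data = data.upper()` → data = 'SIGMA'
`ans = msg + data[-1]` → ans = 'sigmA'
So data = 'SIGMA'

Answer: 'SIGMA'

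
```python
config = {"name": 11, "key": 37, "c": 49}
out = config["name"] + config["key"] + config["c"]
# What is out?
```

Trace:
`config = {"name": 11, "key": 37, "c": 49}` → config = {'name': 11, 'key': 37, 'c': 49}
`out = config["name"] + config["key"] + config["c"]` → out = 97
So out = 97

Answer: 97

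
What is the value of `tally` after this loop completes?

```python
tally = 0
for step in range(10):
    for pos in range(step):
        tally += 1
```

Triangle number: 0+1+2+...+9
`tally` takes the values: 0 → 1 → 2 → 3 → 4 → 5 → 6 → 7 → 8 → 9 → 10 → 11 → 12 → 13 → 14 → 15 → 16 → 17 → 18 → 19 → 20 → 21 → 22 → 23 → 24 → 25 → 26 → 27 → 28 → 29 → … → 41 → 42 → 43 → 44 → 45

Answer: 45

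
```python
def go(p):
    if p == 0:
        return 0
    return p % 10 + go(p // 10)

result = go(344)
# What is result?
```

Sum of digits of 344: 4 + 4 + 3 = 11

Answer: 11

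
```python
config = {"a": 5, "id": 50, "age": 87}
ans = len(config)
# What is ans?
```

Trace:
`config = {"a": 5, "id": 50, "age": 87}` → config = {'a': 5, 'id': 50, 'age': 87}
`ans = len(config)` → ans = 3
So ans = 3

Answer: 3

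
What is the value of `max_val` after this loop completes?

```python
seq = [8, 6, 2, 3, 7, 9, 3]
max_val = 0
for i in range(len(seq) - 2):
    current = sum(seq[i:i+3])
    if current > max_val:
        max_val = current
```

Max sum of 3-element window in [8, 6, 2, 3, 7, 9, 3]
`max_val` takes the values: 0 → 16 → 19

Answer: 19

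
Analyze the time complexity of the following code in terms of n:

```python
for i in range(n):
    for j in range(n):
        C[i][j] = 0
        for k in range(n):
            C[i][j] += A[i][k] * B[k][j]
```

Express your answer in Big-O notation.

This is Naive matrix multiplication. Time complexity: O(n³).

Answer: O(n³)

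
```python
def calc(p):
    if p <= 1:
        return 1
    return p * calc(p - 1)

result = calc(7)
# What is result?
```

calc(7) = 7 * 6 * 5 * 4 * 3 * 2 * 1 = 5040

Answer: 5040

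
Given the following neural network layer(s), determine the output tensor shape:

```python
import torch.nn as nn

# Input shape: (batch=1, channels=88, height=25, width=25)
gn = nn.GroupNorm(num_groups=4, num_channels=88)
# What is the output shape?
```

Input: (1, 88, 25, 25) -> Output: (1, 88, 25, 25)

Answer: (1, 88, 25, 25)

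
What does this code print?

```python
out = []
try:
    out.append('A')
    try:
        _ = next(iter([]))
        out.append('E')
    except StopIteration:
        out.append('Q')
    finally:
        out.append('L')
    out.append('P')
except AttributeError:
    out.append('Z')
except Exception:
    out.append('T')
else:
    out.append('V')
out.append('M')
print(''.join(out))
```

Execution trace: 'A' (try body) → 'Q' (inner except StopIteration) → 'L' (inner finally) → 'P' (try body, no exception) → 'V' (else) → 'M' (after the try/except). Output: AQLPVM

Answer: AQLPVM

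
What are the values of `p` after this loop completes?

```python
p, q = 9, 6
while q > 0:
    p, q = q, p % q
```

GCD of 9 and 6
`p` takes the values: 9 → 6 → 3

Answer: 3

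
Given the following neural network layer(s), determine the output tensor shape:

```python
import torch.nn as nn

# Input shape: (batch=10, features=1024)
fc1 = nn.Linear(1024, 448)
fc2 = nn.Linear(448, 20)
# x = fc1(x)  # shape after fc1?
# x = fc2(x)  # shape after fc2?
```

Input: (10, 1024) -> after fc1: (10, 448) -> Output: (10, 20)

Answer: (10, 20)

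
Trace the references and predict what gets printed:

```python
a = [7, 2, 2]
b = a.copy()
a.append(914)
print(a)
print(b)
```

Key concept: list.copy() creates independent copy.
Step by step:
`a = [7, 2, 2]` → a = [7, 2, 2]
`b = a.copy()` → b = [7, 2, 2]
`a.append(914)` → a = [7, 2, 2, 914]
`print(a)` → prints [7, 2, 2, 914]
`print(b)` → prints [7, 2, 2]

Answer:
[7, 2, 2, 914]
[7, 2, 2]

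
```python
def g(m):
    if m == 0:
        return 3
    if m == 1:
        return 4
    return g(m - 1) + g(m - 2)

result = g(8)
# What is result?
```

Build up from base cases: g(0)=3, g(1)=4, g(2)=7, g(3)=11, g(4)=18, g(5)=29, g(6)=47, ..., g(8)=123

Answer: 123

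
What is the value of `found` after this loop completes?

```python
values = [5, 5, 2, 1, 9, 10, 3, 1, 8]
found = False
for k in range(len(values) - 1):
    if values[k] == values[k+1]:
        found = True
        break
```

Check consecutive duplicates in [5, 5, 2, 1, 9, 10, 3, 1, 8]
`found` takes the values: False → True

Answer: True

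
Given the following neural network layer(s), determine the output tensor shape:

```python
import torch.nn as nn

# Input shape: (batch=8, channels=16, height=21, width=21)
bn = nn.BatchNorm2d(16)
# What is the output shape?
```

Input: (8, 16, 21, 21) -> Output: (8, 16, 21, 21)

Answer: (8, 16, 21, 21)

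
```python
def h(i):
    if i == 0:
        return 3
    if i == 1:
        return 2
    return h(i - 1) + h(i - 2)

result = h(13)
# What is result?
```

Build up from base cases: h(0)=3, h(1)=2, h(2)=5, h(3)=7, h(4)=12, h(5)=19, h(6)=31, ..., h(13)=898

Answer: 898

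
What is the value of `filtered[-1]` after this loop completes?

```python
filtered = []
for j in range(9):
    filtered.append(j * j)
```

Last element of squares 0 to 8
`filtered` takes the values: [] → [0] → [0, 1] → [0, 1, 4] → [0, 1, 4, 9] → [0, 1, 4, 9, 16] → [0, 1, 4, 9, 16, 25] → [0, 1, 4, 9, 16, 25, 36] → [0, 1, 4, 9, 16, 25, 36, 49] → [0, 1, 4, 9, 16, 25, 36, 49, 64]
So `filtered[-1]` = 64

Answer: 64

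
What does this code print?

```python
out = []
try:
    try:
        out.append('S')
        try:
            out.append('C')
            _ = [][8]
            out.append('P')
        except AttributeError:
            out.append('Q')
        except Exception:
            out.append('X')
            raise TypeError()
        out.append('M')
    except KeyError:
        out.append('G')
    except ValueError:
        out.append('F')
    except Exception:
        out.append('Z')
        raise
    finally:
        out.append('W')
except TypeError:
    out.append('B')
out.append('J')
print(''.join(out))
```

Execution trace: 'S' (try body) → 'C' (inner try body) → 'X' (inner except Exception) → 'Z' (except Exception) → 'W' (finally) → 'B' (outer except TypeError) → 'J' (after the try/except). Output: SCXZWBJ

Answer: SCXZWBJ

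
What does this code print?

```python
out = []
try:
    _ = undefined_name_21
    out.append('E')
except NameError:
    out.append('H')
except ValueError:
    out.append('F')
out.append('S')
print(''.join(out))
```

Execution trace: 'H' (except NameError) → 'S' (after the try/except). Output: HS

Answer: HS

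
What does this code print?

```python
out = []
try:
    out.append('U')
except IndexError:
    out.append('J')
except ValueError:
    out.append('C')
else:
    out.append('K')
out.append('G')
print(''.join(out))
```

Execution trace: 'U' (try body, no exception) → 'K' (else) → 'G' (after the try/except). Output: UKG

Answer: UKG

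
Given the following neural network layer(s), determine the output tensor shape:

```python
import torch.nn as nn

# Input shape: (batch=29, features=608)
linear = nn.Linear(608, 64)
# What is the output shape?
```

Input: (29, 608) -> Output: (29, 64)

Answer: (29, 64)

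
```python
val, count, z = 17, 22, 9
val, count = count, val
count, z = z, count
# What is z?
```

Trace:
`val, count, z = 17, 22, 9` → val = 17; count = 22; z = 9
`val, count = count, val` → val = 22; count = 17
`count, z = z, count` → count = 9; z = 17
So z = 17

Answer: 17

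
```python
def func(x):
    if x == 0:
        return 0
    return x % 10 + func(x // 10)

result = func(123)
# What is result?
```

Sum of digits of 123: 3 + 2 + 1 = 6

Answer: 6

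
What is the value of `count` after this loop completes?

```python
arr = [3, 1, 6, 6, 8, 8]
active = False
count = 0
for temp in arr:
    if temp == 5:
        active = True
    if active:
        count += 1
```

Count elements after first 5 in [3, 1, 6, 6, 8, 8]
`count` takes the values: 0

Answer: 0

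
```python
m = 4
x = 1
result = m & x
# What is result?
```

Trace:
`m = 4` → m = 4
`x = 1` → x = 1
`result = m & x` → result = 0
So result = 0

Answer: 0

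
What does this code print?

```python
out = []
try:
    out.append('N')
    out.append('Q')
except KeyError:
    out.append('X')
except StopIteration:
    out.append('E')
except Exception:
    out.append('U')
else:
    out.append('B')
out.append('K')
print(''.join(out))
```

Execution trace: 'N' (try body) → 'Q' (try body, no exception) → 'B' (else) → 'K' (after the try/except). Output: NQBK

Answer: NQBK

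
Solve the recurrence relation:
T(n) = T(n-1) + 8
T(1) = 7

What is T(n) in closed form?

Unrolling: T(n) = T(1) + 8·(n-1) = 7 + 8(n-1) = 8n - 1.

Answer: T(n) = 8n - 1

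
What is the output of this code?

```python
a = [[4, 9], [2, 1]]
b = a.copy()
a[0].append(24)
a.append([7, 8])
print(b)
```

Key concept: shallow copy with nested lists.
Step by step:
`a = [[4, 9], [2, 1]]` → a = [[4, 9], [2, 1]]
`b = a.copy()` → b = [[4, 9], [2, 1]]
`a[0].append(24)` → a = [[4, 9, 24], [2, 1]]; b = [[4, 9, 24], [2, 1]]
`a.append([7, 8])` → a = [[4, 9, 24], [2, 1], [7, 8]]
`print(b)` → prints [[4, 9, 24], [2, 1]]

Answer: [[4, 9, 24], [2, 1]]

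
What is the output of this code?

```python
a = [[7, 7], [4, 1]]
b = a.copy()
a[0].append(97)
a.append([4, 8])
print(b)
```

Key concept: shallow copy with nested lists.
Step by step:
`a = [[7, 7], [4, 1]]` → a = [[7, 7], [4, 1]]
`b = a.copy()` → b = [[7, 7], [4, 1]]
`a[0].append(97)` → a = [[7, 7, 97], [4, 1]]; b = [[7, 7, 97], [4, 1]]
`a.append([4, 8])` → a = [[7, 7, 97], [4, 1], [4, 8]]
`print(b)` → prints [[7, 7, 97], [4, 1]]

Answer: [[7, 7, 97], [4, 1]]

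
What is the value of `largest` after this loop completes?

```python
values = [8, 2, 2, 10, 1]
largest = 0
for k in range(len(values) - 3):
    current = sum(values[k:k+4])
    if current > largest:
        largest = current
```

Max sum of 4-element window in [8, 2, 2, 10, 1]
`largest` takes the values: 0 → 22

Answer: 22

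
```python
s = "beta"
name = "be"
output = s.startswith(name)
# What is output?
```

Trace:
`s = "beta"` → s = 'beta'
`name = "be"` → name = 'be'
`output = s.startswith(name)` → output = True
So output = True

Answer: True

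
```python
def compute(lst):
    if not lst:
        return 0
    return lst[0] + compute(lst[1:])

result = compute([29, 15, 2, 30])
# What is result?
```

29 + 15 + 2 + 30 + 0 = 76

Answer: 76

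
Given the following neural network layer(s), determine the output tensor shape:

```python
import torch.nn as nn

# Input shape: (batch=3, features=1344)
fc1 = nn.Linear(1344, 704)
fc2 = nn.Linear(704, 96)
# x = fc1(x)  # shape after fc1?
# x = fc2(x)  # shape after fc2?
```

Input: (3, 1344) -> after fc1: (3, 704) -> Output: (3, 96)

Answer: (3, 96)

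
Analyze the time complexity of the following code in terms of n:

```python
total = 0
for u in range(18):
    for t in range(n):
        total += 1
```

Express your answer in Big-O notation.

Each loop level contributes: 1 × n. Multiplying the contributions gives O(n).

Answer: O(n)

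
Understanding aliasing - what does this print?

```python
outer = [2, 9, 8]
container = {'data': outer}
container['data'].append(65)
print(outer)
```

Key concept: dict holds reference to list.
Step by step:
`outer = [2, 9, 8]` → outer = [2, 9, 8]
`container = {'data': outer}` → container = {'data': [2, 9, 8]}
`container['data'].append(65)` → outer = [2, 9, 8, 65]; container = {'data': [2, 9, 8, 65]}
`print(outer)` → prints [2, 9, 8, 65]

Answer: [2, 9, 8, 65]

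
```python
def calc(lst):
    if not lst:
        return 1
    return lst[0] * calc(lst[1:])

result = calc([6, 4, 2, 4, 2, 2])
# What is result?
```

Product over [6, 4, 2, 4, 2, 2] = 6 * 4 * 2 * 4 * 2 * 2 = 768

Answer: 768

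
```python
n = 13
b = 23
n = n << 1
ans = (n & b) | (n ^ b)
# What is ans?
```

Trace:
`n = 13` → n = 13
`b = 23` → b = 23
`n = n << 1` → n = 26
`ans = (n & b) | (n ^ b)` → ans = 31
So ans = 31

Answer: 31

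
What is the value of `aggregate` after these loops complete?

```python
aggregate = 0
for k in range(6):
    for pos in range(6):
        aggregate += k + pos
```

Sum of all k+pos for k,pos in 6x6
`aggregate` takes the values: 0 → 1 → 3 → 6 → 10 → 15 → 16 → 18 → 21 → 25 → 30 → 36 → 38 → 41 → 45 → 50 → 56 → 63 → 66 → 70 → 75 → 81 → 88 → 96 → 100 → 105 → 111 → 118 → 126 → 135 → 140 → 146 → 153 → 161 → 170 → 180

Answer: 180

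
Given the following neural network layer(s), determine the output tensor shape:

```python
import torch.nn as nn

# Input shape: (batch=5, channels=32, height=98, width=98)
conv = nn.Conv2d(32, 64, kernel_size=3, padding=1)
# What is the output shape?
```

Input: (5, 32, 98, 98) -> Output: (5, 64, 98, 98)

Answer: (5, 64, 98, 98)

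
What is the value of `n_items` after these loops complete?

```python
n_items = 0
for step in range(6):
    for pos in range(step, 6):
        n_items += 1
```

Upper triangle: 6 + 5 + ... + 1
`n_items` takes the values: 0 → 1 → 2 → 3 → 4 → 5 → 6 → 7 → 8 → 9 → 10 → 11 → 12 → 13 → 14 → 15 → 16 → 17 → 18 → 19 → 20 → 21

Answer: 21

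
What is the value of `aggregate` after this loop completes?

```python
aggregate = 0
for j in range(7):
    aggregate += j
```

Sum of 0 to 6 = 21
`aggregate` takes the values: 0 → 1 → 3 → 6 → 10 → 15 → 21

Answer: 21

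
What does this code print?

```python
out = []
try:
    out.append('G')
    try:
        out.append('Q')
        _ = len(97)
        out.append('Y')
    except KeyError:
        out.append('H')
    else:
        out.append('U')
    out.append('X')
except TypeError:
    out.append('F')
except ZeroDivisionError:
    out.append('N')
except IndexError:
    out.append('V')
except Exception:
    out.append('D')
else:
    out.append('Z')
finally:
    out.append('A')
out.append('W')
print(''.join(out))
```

Execution trace: 'G' (try body) → 'Q' (inner try body) → 'F' (except TypeError) → 'A' (finally) → 'W' (after the try/except). Output: GQFAW

Answer: GQFAW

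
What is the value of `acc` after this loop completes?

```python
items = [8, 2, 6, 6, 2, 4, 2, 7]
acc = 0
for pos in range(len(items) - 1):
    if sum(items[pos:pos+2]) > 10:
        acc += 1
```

Count windows with sum > 10
`acc` takes the values: 0 → 1

Answer: 1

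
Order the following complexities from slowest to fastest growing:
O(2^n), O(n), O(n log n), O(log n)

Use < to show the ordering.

Ordered by growth rate: O(log n) < O(n) < O(n log n) < O(2^n)

Answer: O(log n) < O(n) < O(n log n) < O(2^n)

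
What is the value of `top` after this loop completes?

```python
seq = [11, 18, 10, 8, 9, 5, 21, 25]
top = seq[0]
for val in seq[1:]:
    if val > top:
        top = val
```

Maximum of [11, 18, 10, 8, 9, 5, 21, 25]
`top` takes the values: 11 → 18 → 21 → 25

Answer: 25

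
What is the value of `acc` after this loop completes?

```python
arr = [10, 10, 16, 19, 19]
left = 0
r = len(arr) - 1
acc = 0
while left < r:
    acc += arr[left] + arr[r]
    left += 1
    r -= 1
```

Sum of pairs from ends
`acc` takes the values: 0 → 29 → 58

Answer: 58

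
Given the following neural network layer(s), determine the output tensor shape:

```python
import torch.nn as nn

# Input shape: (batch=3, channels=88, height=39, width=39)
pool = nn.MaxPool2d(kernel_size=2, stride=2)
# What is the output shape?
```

Input: (3, 88, 39, 39) -> Output: (3, 88, 19, 19)

Answer: (3, 88, 19, 19)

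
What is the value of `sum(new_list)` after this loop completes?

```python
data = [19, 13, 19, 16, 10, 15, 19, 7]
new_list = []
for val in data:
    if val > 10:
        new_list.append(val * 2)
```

Sum of doubled values > 10
`new_list` takes the values: [] → [38] → [38, 26] → [38, 26, 38] → [38, 26, 38, 32] → [38, 26, 38, 32, 30] → [38, 26, 38, 32, 30, 38]
So `sum(new_list)` = 202

Answer: 202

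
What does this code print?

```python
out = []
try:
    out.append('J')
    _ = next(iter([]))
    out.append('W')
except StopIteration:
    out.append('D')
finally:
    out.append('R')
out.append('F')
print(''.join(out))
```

Execution trace: 'J' (try body) → 'D' (except StopIteration) → 'R' (finally) → 'F' (after the try/except). Output: JDRF

Answer: JDRF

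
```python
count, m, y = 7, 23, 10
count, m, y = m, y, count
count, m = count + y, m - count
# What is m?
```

Trace:
`count, m, y = 7, 23, 10` → count = 7; m = 23; y = 10
`count, m, y = m, y, count` → count = 23; m = 10; y = 7
`count, m = count + y, m - count` → count = 30; m = -13
So m = -13

Answer: -13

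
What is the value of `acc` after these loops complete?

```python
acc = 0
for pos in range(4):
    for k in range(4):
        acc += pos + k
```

Sum of all pos+k for pos,k in 4x4
`acc` takes the values: 0 → 1 → 3 → 6 → 7 → 9 → 12 → 16 → 18 → 21 → 25 → 30 → 33 → 37 → 42 → 48

Answer: 48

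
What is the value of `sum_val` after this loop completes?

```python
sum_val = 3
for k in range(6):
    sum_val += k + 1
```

Start at 3, add 1 to 6 = 24
`sum_val` takes the values: 3 → 4 → 6 → 9 → 13 → 18 → 24

Answer: 24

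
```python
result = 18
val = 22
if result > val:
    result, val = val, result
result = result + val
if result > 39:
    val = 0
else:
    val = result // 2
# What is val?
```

Trace:
`result = 18` → result = 18
`val = 22` → val = 22
`if result > val: ...` → result > val is False → no variable changes
`result = result + val` → result = 40
`if result > 39: ...` → result > 39 is True → val = 0
So val = 0

Answer: 0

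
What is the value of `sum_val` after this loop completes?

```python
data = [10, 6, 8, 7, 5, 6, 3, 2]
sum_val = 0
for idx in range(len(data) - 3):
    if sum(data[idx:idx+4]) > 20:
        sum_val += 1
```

Count windows with sum > 20
`sum_val` takes the values: 0 → 1 → 2 → 3 → 4

Answer: 4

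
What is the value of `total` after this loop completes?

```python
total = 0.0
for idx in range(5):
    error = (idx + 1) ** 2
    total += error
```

Sum of squared losses 1² + 2² + ... + 5²
`total` takes the values: 0.0 → 1.0 → 5.0 → 14.0 → 30.0 → 55.0

Answer: 55.0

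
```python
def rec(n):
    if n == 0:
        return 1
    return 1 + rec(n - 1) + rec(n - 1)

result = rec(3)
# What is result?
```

rec(n) = 1 + 2·rec(n-1), rec(0)=1. Closed form: (1+1)·2^3 - 1 = 15.

Answer: 15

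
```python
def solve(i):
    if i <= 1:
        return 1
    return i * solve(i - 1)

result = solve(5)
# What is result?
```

solve(5) = 5 * 4 * 3 * 2 * 1 = 120

Answer: 120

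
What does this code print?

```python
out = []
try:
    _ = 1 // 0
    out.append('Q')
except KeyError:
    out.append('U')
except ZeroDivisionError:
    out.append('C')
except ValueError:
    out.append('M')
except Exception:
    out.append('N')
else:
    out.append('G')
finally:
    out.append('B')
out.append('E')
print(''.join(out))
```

Execution trace: 'C' (except ZeroDivisionError) → 'B' (finally) → 'E' (after the try/except). Output: CBE

Answer: CBE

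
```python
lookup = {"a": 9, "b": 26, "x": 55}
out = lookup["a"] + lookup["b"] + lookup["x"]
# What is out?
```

Trace:
`lookup = {"a": 9, "b": 26, "x": 55}` → lookup = {'a': 9, 'b': 26, 'x': 55}
`out = lookup["a"] + lookup["b"] + lookup["x"]` → out = 90
So out = 90

Answer: 90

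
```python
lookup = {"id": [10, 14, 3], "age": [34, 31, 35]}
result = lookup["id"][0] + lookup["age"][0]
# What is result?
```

Trace:
`lookup = {"id": [10, 14, 3], "age": [34, 31, 35]}` → lookup = {'id': [10, 14, 3], 'age': [34, 31, 35]}
`result = lookup["id"][0] + lookup["age"][0]` → result = 44
So result = 44

Answer: 44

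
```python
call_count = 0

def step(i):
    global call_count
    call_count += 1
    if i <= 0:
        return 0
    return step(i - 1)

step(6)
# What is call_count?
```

Linear recursion stepping by 1: 7 calls from i=6 down to ≤0.

Answer: 7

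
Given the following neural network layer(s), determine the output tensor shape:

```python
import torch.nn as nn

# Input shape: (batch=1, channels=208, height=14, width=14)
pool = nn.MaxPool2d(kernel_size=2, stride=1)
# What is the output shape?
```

Input: (1, 208, 14, 14) -> Output: (1, 208, 13, 13)

Answer: (1, 208, 13, 13)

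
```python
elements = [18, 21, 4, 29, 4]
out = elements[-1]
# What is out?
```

Trace:
`elements = [18, 21, 4, 29, 4]` → elements = [18, 21, 4, 29, 4]
`out = elements[-1]` → out = 4
So out = 4

Answer: 4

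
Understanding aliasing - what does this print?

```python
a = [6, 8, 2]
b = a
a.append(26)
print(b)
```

Key concept: basic list aliasing.
Step by step:
`a = [6, 8, 2]` → a = [6, 8, 2]
`b = a` → b = [6, 8, 2] (same object as a)
`a.append(26)` → a = [6, 8, 2, 26] (same object as b); b = [6, 8, 2, 26] (same object as a)
`print(b)` → prints [6, 8, 2, 26]

Answer: [6, 8, 2, 26]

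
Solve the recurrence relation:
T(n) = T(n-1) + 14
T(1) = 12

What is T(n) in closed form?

Unrolling: T(n) = T(1) + 14·(n-1) = 12 + 14(n-1) = 14n - 2.

Answer: T(n) = 14n - 2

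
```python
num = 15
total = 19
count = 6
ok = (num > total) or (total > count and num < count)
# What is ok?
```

Trace:
`num = 15` → num = 15
`total = 19` → total = 19
`count = 6` → count = 6
`ok = (num > total) or (total > count and num < count)` → ok = False
So ok = False

Answer: False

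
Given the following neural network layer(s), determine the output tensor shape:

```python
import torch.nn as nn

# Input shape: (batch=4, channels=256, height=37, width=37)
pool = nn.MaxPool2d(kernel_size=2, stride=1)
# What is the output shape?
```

Input: (4, 256, 37, 37) -> Output: (4, 256, 36, 36)

Answer: (4, 256, 36, 36)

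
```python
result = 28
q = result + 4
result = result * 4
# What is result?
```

Trace:
`result = 28` → result = 28
`q = result + 4` → q = 32
`result = result * 4` → result = 112
So result = 112

Answer: 112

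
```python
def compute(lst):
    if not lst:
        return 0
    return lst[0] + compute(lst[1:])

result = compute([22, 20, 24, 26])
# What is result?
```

22 + 20 + 24 + 26 + 0 = 92

Answer: 92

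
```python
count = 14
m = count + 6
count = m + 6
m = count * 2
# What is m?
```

Trace:
`count = 14` → count = 14
`m = count + 6` → m = 20
`count = m + 6` → count = 26
`m = count * 2` → m = 52
So m = 52

Answer: 52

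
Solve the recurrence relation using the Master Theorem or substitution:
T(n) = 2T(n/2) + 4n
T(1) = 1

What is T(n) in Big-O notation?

By Master Theorem: a=2, b=2, f(n)=4n. Since log_2(2) = 1 and f(n) = Θ(n^1), Case 2 applies. T(n) = O(n log n).

Answer: O(n log n)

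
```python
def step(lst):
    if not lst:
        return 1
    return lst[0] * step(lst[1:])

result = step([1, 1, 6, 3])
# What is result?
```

Product over [1, 1, 6, 3] = 1 * 1 * 6 * 3 = 18

Answer: 18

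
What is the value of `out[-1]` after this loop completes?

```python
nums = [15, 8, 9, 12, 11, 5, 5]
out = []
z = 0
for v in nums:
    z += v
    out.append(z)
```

Cumulative sum ends at 65
`out` takes the values: [] → [15] → [15, 23] → [15, 23, 32] → [15, 23, 32, 44] → [15, 23, 32, 44, 55] → [15, 23, 32, 44, 55, 60] → [15, 23, 32, 44, 55, 60, 65]
So `out[-1]` = 65

Answer: 65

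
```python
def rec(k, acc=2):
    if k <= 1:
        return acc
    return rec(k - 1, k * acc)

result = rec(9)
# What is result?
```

Accumulator trace (n, acc): (9, 2) -> (8, 18) -> (7, 144) -> (6, 1008) -> (5, 6048) -> (4, 30240) -> (3, 120960) -> (2, 362880) -> (1, 725760) -> return 725760

Answer: 725760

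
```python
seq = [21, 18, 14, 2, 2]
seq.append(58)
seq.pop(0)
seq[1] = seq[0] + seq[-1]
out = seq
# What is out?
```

Trace:
`seq = [21, 18, 14, 2, 2]` → seq = [21, 18, 14, 2, 2]
`seq.append(58)` → seq = [21, 18, 14, 2, 2, 58]
`seq.pop(0)` → seq = [18, 14, 2, 2, 58]
`seq[1] = seq[0] + seq[-1]` → seq = [18, 76, 2, 2, 58]
`out = seq` → out = [18, 76, 2, 2, 58]
So out = [18, 76, 2, 2, 58]

Answer: [18, 76, 2, 2, 58]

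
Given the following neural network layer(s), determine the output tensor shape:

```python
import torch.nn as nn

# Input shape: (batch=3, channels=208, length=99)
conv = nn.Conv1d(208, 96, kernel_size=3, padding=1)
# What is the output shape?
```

Input: (3, 208, 99) -> Output: (3, 96, 99)

Answer: (3, 96, 99)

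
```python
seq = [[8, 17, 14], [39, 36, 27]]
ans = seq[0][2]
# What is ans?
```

Trace:
`seq = [[8, 17, 14], [39, 36, 27]]` → seq = [[8, 17, 14], [39, 36, 27]]
`ans = seq[0][2]` → ans = 14
So ans = 14

Answer: 14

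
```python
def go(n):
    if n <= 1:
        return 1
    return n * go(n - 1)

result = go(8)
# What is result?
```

go(8) = 8 * 7 * 6 * 5 * 4 * 3 * 2 * 1 = 40320

Answer: 40320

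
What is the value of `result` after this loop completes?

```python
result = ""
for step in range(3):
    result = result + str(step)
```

Concatenate digits 0 to 2
`result` takes the values: "" → "0" → "01" → "012"

Answer: "012"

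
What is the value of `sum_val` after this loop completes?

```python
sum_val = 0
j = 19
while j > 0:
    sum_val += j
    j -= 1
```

Sum 19 down to 1
`sum_val` takes the values: 0 → 19 → 37 → 54 → 70 → 85 → 99 → 112 → 124 → 135 → 145 → 154 → 162 → 169 → 175 → 180 → 184 → 187 → 189 → 190

Answer: 190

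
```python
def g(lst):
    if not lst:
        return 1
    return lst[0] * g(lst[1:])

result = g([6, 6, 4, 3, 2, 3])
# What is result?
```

Product over [6, 6, 4, 3, 2, 3] = 6 * 6 * 4 * 3 * 2 * 3 = 2592

Answer: 2592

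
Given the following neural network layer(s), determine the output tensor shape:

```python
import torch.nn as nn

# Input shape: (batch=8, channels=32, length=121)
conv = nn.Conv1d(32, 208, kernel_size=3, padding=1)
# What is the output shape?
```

Input: (8, 32, 121) -> Output: (8, 208, 121)

Answer: (8, 208, 121)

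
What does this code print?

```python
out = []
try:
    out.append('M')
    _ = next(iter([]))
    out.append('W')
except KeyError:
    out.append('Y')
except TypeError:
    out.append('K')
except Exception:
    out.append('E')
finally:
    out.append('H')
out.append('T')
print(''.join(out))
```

Execution trace: 'M' (try body) → 'E' (except Exception) → 'H' (finally) → 'T' (after the try/except). Output: MEHT

Answer: MEHT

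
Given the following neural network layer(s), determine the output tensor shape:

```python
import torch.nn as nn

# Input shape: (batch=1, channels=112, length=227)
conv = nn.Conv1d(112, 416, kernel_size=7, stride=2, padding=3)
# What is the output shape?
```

Input: (1, 112, 227) -> Output: (1, 416, 114)

Answer: (1, 416, 114)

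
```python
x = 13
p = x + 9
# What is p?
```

Trace:
`x = 13` → x = 13
`p = x + 9` → p = 22
So p = 22

Answer: 22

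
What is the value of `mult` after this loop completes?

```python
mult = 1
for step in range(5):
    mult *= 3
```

3^5 = 243
`mult` takes the values: 1 → 3 → 9 → 27 → 81 → 243

Answer: 243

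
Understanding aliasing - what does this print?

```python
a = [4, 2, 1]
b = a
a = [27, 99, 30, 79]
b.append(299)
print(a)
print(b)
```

Key concept: rebinding vs mutation: a is rebound to a new list, b still points at the original.
Step by step:
`a = [4, 2, 1]` → a = [4, 2, 1]
`b = a` → b = [4, 2, 1] (same object as a)
`a = [27, 99, 30, 79]` → a = [27, 99, 30, 79]
`b.append(299)` → b = [4, 2, 1, 299]
`print(a)` → prints [27, 99, 30, 79]
`print(b)` → prints [4, 2, 1, 299]

Answer:
[27, 99, 30, 79]
[4, 2, 1, 299]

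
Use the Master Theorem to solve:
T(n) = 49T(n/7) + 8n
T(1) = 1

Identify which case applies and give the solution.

a=49, b=7, f(n)=8n. log_7(49) = 2. Since c=1 < 2, Case 1 applies: T(n) = Θ(n^log_b(a)) = O(n^2).

Answer: O(n^2) - Case 1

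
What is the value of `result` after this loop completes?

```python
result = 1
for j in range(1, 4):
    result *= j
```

3! = 6
`result` takes the values: 1 → 2 → 6

Answer: 6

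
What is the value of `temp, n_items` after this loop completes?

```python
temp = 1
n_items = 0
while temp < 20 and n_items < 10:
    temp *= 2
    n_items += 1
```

Double until >= 20 or 10 iterations
`temp, n_items` takes the values: (1, 0) → (2, 0) → (2, 1) → (4, 1) → (4, 2) → (8, 2) → (8, 3) → (16, 3) → (16, 4) → (32, 4) → (32, 5)

Answer: 32, 5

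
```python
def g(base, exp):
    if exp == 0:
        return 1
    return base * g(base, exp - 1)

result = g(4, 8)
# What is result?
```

g(4, 8) = 4 * 4 * 4 * 4 * 4 * 4 * 4 * 4 = 65536

Answer: 65536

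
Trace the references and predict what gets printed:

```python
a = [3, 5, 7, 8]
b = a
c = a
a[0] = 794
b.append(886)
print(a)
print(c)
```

Key concept: multiple aliases.
Step by step:
`a = [3, 5, 7, 8]` → a = [3, 5, 7, 8]
`b = a` → b = [3, 5, 7, 8] (same object as a)
`c = a` → c = [3, 5, 7, 8] (same object as a, b)
`a[0] = 794` → a = [794, 5, 7, 8] (same object as b, c); b = [794, 5, 7, 8] (same object as a, c); c = [794, 5, 7, 8] (same object as a, b)
`b.append(886)` → a = [794, 5, 7, 8, 886] (same object as b, c); b = [794, 5, 7, 8, 886] (same object as a, c); c = [794, 5, 7, 8, 886] (same object as a, b)
`print(a)` → prints [794, 5, 7, 8, 886]
`print(c)` → prints [794, 5, 7, 8, 886]

Answer:
[794, 5, 7, 8, 886]
[794, 5, 7, 8, 886]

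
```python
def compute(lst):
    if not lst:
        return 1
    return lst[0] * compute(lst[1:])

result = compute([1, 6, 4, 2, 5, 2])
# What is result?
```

Product over [1, 6, 4, 2, 5, 2] = 1 * 6 * 4 * 2 * 5 * 2 = 480

Answer: 480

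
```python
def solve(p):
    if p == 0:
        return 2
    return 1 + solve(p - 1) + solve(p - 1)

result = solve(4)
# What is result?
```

solve(p) = 1 + 2·solve(p-1), solve(0)=2. Closed form: (2+1)·2^4 - 1 = 47.

Answer: 47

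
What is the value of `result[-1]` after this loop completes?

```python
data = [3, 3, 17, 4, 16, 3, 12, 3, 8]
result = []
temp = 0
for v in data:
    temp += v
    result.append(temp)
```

Cumulative sum ends at 69
`result` takes the values: [] → [3] → [3, 6] → [3, 6, 23] → [3, 6, 23, 27] → [3, 6, 23, 27, 43] → [3, 6, 23, 27, 43, 46] → [3, 6, 23, 27, 43, 46, 58] → [3, 6, 23, 27, 43, 46, 58, 61] → [3, 6, 23, 27, 43, 46, 58, 61, 69]
So `result[-1]` = 69

Answer: 69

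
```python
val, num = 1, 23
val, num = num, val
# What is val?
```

Trace:
`val, num = 1, 23` → val = 1; num = 23
`val, num = num, val` → val = 23; num = 1
So val = 23

Answer: 23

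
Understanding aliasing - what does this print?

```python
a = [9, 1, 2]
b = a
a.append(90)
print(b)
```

Key concept: basic list aliasing.
Step by step:
`a = [9, 1, 2]` → a = [9, 1, 2]
`b = a` → b = [9, 1, 2] (same object as a)
`a.append(90)` → a = [9, 1, 2, 90] (same object as b); b = [9, 1, 2, 90] (same object as a)
`print(b)` → prints [9, 1, 2, 90]

Answer: [9, 1, 2, 90]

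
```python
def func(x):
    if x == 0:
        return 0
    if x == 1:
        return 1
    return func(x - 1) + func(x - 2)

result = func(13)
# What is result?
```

Build up from base cases: func(0)=0, func(1)=1, func(2)=1, func(3)=2, func(4)=3, func(5)=5, func(6)=8, ..., func(13)=233

Answer: 233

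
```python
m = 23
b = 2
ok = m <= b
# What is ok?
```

Trace:
`m = 23` → m = 23
`b = 2` → b = 2
`ok = m <= b` → ok = False
So ok = False

Answer: False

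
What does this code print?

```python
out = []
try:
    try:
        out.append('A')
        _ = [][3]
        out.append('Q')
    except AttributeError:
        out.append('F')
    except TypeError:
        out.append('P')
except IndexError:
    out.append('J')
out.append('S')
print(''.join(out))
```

Execution trace: 'A' (try body) → 'J' (outer except IndexError) → 'S' (after the try/except). Output: AJS

Answer: AJS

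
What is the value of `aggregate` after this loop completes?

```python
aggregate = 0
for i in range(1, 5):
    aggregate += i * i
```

Sum of squares 1² to 4² = 30
`aggregate` takes the values: 0 → 1 → 5 → 14 → 30

Answer: 30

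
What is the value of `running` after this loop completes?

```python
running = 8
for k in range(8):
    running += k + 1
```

Start at 8, add 1 to 8 = 44
`running` takes the values: 8 → 9 → 11 → 14 → 18 → 23 → 29 → 36 → 44

Answer: 44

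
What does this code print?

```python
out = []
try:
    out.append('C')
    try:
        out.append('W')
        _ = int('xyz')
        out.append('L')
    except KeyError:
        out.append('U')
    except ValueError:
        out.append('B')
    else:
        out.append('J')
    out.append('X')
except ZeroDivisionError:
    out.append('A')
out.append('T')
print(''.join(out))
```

Execution trace: 'C' (try body) → 'W' (inner try body) → 'B' (inner except ValueError) → 'X' (try body, no exception) → 'T' (after the try/except). Output: CWBXT

Answer: CWBXT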